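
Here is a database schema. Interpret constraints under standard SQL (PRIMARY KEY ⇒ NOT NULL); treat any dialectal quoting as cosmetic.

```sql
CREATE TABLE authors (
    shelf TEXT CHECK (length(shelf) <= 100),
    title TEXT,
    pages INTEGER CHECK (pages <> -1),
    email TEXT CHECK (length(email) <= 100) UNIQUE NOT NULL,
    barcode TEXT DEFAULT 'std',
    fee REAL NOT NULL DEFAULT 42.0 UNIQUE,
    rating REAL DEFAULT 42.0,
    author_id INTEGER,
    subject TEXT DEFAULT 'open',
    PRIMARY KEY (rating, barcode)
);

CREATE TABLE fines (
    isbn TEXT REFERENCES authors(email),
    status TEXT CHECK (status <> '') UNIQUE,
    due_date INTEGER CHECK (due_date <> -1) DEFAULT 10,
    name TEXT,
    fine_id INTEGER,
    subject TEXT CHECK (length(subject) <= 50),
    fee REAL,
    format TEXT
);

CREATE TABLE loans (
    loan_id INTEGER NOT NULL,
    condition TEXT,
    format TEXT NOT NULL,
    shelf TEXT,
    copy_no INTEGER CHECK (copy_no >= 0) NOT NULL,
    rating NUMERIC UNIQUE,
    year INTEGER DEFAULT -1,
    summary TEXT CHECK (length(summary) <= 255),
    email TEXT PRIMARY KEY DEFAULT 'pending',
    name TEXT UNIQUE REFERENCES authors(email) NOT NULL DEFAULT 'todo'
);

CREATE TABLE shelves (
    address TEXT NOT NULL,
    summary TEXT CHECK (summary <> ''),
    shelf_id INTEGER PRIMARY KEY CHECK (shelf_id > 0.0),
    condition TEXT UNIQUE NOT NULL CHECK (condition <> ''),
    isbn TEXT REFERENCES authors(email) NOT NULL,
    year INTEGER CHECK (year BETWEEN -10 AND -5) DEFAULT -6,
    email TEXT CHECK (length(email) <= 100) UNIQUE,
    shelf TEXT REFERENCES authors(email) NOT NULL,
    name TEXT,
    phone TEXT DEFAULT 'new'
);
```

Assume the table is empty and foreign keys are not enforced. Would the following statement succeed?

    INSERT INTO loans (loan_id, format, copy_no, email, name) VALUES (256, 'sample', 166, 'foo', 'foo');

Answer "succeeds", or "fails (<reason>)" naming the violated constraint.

succeeds

NOT NULL columns: copy_no is supplied; email is supplied; format is supplied; loan_id is supplied; name is supplied.
CHECK constraints: 166 satisfies (copy_no >= 0).
No constraint is violated.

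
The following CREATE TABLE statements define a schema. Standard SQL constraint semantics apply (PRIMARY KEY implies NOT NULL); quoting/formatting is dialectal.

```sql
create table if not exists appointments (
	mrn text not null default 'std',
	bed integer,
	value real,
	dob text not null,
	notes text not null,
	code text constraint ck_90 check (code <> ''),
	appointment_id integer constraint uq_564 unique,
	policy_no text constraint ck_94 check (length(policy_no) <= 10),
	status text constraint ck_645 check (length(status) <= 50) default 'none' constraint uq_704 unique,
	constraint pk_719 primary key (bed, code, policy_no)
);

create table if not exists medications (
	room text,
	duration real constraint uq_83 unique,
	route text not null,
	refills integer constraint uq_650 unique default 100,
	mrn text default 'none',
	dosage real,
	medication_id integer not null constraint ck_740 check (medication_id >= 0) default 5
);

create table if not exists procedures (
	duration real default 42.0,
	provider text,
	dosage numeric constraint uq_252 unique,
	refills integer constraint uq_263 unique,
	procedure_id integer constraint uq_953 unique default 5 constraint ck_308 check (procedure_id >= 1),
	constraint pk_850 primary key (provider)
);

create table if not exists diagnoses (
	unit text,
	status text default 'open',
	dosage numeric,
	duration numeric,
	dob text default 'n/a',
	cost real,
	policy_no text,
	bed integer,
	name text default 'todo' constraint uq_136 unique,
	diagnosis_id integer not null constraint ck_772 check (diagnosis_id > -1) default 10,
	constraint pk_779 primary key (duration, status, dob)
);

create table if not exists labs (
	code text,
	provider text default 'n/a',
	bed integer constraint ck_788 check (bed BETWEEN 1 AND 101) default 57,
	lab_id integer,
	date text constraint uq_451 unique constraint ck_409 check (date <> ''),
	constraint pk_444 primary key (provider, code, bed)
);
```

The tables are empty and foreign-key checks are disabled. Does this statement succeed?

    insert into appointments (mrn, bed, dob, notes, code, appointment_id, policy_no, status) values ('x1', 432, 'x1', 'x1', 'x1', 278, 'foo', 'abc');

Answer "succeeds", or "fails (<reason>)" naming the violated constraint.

NOT NULL columns: bed is supplied; code is supplied; dob is supplied; mrn is supplied; notes is supplied; policy_no is supplied.
CHECK constraints: 'x1' satisfies (code <> ''); 'foo' satisfies (length(policy_no) <= 10); 'abc' satisfies (length(status) <= 50).
No constraint is violated.

succeeds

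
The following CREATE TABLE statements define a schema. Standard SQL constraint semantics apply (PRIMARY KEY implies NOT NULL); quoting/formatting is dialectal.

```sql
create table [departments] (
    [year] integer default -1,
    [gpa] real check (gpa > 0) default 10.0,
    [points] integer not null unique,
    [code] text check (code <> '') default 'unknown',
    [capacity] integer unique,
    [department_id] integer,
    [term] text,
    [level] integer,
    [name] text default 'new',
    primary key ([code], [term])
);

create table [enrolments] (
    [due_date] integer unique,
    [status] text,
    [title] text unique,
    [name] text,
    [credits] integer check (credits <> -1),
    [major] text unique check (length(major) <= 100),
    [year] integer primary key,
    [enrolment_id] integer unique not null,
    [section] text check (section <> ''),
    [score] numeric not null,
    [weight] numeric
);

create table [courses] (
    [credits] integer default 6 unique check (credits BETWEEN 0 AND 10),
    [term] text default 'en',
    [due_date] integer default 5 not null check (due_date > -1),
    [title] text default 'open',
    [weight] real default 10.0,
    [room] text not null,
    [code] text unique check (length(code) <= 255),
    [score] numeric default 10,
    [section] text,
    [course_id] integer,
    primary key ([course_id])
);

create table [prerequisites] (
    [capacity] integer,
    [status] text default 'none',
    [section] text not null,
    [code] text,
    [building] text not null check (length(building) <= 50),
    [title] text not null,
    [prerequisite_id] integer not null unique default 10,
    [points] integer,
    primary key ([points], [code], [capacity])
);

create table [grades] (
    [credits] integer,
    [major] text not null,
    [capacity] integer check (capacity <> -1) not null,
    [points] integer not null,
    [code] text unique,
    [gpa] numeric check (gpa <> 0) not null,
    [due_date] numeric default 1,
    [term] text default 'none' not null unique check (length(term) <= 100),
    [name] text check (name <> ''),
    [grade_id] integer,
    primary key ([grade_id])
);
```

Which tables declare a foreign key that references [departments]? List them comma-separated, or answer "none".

No REFERENCES clause anywhere in the schema names departments.

none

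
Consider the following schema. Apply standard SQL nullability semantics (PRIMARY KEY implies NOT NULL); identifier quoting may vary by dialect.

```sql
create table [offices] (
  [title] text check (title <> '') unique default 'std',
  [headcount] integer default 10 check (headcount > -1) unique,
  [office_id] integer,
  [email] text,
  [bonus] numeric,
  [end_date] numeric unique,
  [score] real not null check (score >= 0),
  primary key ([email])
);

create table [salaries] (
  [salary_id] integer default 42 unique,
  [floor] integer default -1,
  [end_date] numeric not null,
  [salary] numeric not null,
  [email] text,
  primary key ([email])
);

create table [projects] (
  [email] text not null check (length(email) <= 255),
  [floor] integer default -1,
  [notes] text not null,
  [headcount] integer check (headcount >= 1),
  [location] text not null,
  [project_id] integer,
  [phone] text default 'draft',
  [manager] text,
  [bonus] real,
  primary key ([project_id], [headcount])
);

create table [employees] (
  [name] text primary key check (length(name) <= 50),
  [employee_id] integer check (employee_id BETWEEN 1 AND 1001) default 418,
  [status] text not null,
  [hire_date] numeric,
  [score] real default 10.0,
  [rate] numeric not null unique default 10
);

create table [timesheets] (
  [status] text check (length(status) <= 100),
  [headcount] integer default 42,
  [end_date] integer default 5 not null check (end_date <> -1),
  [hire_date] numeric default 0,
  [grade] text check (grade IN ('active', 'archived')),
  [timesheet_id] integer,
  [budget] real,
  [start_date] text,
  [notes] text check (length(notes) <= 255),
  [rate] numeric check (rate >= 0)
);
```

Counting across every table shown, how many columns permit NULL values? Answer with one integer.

offices: 5 nullable (title, headcount, office_id, bonus, end_date — PK (email) and explicit NOT NULL columns excluded).
salaries: 2 nullable (salary_id, floor — PK (email) and explicit NOT NULL columns excluded).
projects: 4 nullable (floor, phone, manager, bonus — PK (project_id, headcount) and explicit NOT NULL columns excluded).
employees: 3 nullable (employee_id, hire_date, score — PK (name) and explicit NOT NULL columns excluded).
timesheets: 9 nullable (status, headcount, hire_date, grade, timesheet_id, budget, start_date, notes, rate — PK none and explicit NOT NULL columns excluded).
Total: 5 + 2 + 4 + 3 + 9 = 23.

23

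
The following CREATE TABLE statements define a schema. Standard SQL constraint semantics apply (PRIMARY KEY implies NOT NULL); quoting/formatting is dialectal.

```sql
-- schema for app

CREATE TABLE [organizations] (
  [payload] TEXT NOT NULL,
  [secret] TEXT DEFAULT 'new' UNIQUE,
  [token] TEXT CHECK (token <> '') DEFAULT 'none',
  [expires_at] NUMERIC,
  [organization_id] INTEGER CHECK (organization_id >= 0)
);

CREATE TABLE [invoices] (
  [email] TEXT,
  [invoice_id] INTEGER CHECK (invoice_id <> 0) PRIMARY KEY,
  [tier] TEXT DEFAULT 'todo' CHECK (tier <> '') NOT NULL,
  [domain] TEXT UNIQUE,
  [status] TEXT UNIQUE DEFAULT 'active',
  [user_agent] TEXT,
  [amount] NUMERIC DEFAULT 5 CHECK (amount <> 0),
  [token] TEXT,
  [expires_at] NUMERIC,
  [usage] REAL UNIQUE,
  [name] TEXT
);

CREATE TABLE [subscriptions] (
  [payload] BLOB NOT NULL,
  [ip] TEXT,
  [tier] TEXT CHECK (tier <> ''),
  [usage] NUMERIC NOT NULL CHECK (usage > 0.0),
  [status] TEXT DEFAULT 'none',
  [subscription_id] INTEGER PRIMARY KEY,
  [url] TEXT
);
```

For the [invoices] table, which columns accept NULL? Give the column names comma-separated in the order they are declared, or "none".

- email: no NOT NULL constraint applies → nullable.
- invoice_id: part of the PRIMARY KEY, which implies NOT NULL → not nullable.
- tier: declared NOT NULL → not nullable.
- domain: UNIQUE does not imply NOT NULL → nullable.
- status: UNIQUE does not imply NOT NULL → nullable.
- user_agent: no NOT NULL constraint applies → nullable.
- amount: CHECK does not forbid NULL (a CHECK constraint passes when its expression is NULL) → nullable.
- token: no NOT NULL constraint applies → nullable.
- expires_at: no NOT NULL constraint applies → nullable.
- usage: UNIQUE does not imply NOT NULL → nullable.
- name: no NOT NULL constraint applies → nullable.

email, domain, status, user_agent, amount, token, expires_at, usage, name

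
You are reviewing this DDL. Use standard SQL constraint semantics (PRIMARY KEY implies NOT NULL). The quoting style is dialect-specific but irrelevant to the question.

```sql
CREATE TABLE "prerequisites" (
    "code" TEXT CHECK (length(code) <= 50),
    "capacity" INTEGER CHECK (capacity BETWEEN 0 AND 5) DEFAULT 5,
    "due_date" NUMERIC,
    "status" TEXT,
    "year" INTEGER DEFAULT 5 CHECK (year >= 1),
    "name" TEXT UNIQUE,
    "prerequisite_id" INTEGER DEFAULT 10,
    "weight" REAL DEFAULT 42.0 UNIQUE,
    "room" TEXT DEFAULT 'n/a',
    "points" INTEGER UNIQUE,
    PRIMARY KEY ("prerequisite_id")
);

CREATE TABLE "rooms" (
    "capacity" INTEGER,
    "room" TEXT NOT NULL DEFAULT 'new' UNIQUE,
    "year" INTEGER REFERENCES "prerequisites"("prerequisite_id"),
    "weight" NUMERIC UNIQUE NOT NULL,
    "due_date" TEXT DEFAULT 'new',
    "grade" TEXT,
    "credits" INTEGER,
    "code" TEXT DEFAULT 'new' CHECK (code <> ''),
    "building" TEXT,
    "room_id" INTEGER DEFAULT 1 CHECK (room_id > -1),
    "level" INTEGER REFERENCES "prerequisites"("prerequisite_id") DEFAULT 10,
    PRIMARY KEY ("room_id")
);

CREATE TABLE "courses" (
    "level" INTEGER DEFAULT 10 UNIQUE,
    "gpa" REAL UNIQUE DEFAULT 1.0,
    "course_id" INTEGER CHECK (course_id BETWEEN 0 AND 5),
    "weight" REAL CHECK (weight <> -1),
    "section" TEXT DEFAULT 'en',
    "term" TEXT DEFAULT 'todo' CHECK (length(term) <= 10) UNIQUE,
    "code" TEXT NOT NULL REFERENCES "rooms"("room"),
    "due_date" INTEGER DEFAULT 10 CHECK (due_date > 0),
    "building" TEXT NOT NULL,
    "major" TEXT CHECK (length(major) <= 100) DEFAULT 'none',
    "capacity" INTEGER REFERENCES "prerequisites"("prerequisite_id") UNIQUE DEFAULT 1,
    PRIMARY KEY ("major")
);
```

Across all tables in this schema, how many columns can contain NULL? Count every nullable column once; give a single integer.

prerequisites: 9 nullable (code, capacity, due_date, status, year, name, weight, room, points — PK (prerequisite_id) and explicit NOT NULL columns excluded).
rooms: 8 nullable (capacity, year, due_date, grade, credits, code, building, level — PK (room_id) and explicit NOT NULL columns excluded).
courses: 8 nullable (level, gpa, course_id, weight, section, term, due_date, capacity — PK (major) and explicit NOT NULL columns excluded).
Total: 9 + 8 + 8 = 25.

25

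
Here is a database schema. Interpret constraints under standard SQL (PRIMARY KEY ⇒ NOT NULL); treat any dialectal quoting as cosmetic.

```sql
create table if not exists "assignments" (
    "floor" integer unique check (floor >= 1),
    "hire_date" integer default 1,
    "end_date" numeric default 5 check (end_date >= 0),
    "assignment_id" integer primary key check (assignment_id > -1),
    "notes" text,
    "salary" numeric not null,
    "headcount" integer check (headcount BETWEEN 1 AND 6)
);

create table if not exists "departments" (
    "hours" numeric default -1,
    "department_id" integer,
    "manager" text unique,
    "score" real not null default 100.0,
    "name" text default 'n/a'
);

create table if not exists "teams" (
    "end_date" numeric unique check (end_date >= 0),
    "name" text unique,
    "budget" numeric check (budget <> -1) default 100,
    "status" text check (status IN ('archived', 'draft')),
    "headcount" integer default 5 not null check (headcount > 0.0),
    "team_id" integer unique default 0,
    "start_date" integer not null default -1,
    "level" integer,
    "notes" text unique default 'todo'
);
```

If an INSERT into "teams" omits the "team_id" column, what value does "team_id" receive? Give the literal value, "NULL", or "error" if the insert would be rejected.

0

team_id has an explicit DEFAULT 0.
When the column is omitted from an INSERT, that default is used.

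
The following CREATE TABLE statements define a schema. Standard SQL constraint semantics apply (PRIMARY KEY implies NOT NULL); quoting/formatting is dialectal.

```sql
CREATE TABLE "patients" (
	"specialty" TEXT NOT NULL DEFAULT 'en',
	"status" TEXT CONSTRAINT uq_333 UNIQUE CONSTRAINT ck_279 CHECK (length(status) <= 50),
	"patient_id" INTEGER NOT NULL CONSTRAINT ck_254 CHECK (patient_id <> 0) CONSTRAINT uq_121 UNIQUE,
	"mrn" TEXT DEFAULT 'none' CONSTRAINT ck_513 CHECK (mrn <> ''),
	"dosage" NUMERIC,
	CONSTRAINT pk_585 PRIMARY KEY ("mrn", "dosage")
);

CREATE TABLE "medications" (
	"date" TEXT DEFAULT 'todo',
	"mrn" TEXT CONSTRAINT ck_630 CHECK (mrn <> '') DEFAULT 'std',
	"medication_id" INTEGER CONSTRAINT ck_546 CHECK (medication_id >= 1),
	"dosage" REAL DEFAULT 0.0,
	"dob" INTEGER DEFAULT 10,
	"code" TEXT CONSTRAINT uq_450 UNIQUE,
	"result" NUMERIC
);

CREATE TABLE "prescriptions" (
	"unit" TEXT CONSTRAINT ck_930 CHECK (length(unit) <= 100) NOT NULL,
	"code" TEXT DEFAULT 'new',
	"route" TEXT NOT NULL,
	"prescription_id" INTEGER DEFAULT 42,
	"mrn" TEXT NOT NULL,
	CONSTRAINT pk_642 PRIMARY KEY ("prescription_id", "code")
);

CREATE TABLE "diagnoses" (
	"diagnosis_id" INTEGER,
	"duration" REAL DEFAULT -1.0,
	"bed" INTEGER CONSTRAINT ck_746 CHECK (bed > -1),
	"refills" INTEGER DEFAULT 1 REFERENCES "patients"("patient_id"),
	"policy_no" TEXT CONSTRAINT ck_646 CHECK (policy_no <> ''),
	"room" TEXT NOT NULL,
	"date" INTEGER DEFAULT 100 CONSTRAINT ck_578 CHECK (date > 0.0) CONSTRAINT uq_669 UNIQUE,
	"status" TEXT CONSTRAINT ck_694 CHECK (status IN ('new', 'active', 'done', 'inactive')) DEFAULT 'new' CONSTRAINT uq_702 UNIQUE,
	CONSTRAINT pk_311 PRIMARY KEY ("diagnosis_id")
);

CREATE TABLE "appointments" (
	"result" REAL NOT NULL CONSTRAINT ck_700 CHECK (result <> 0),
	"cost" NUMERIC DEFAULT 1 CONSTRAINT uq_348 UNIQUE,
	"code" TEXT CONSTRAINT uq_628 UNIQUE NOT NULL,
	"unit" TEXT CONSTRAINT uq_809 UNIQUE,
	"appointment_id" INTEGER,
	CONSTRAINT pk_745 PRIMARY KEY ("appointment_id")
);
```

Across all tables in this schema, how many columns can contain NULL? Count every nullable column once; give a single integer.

16

patients: 1 nullable (status — PK (mrn, dosage) and explicit NOT NULL columns excluded).
medications: 7 nullable (date, mrn, medication_id, dosage, dob, code, result — PK none and explicit NOT NULL columns excluded).
prescriptions: 0 nullable (none — PK (prescription_id, code) and explicit NOT NULL columns excluded).
diagnoses: 6 nullable (duration, bed, refills, policy_no, date, status — PK (diagnosis_id) and explicit NOT NULL columns excluded).
appointments: 2 nullable (cost, unit — PK (appointment_id) and explicit NOT NULL columns excluded).
Total: 1 + 7 + 0 + 6 + 2 = 16.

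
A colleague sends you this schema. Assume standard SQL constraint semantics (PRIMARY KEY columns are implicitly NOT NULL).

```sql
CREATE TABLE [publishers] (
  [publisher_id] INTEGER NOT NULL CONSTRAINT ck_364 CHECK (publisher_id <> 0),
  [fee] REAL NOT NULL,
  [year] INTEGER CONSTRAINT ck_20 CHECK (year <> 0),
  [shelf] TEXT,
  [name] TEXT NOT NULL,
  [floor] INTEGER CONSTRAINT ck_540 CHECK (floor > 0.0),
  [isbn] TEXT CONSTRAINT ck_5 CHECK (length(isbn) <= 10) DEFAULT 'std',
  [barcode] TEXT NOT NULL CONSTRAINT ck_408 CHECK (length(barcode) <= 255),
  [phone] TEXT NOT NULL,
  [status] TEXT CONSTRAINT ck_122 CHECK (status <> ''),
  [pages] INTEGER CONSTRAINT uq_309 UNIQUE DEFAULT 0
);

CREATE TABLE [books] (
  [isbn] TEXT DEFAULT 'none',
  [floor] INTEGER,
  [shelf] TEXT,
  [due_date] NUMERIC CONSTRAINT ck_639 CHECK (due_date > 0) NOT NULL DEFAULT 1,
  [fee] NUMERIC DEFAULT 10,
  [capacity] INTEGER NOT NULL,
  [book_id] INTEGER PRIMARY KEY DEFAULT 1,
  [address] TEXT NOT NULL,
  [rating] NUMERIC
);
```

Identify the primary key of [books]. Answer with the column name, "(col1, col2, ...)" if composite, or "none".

book_id is declared PRIMARY KEY inline on the column.

book_id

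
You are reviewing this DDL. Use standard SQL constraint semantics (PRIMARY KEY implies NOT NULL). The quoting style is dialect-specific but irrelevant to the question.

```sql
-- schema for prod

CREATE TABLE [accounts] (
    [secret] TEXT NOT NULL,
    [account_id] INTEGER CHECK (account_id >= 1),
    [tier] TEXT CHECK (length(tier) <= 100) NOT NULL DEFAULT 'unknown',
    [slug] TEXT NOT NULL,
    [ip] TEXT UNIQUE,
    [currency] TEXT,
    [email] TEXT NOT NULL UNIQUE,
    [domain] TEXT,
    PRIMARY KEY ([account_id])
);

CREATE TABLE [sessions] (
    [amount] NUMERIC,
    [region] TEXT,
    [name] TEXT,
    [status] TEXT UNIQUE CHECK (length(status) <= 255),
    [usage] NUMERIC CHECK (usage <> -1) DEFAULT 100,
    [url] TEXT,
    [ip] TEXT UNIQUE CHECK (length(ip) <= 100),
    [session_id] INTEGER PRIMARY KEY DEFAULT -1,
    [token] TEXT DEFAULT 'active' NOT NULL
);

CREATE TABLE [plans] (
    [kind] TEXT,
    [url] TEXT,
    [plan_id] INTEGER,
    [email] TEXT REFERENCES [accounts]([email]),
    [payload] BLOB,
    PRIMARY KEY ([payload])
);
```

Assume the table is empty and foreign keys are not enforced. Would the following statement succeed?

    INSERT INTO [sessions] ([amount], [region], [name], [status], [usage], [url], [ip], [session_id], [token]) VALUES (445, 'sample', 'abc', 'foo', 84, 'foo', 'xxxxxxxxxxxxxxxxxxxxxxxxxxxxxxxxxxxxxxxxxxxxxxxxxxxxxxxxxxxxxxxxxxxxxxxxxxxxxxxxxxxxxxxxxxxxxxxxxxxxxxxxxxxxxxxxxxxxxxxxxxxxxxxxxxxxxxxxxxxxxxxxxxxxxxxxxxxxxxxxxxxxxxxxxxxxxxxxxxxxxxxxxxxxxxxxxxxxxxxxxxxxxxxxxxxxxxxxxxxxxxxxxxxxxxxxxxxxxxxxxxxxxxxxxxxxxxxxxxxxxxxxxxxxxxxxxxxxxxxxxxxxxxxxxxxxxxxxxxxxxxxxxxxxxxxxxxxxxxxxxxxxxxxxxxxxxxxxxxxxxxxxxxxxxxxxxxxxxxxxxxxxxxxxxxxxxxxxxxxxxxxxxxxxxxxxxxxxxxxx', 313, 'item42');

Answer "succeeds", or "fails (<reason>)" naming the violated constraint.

The value 'xxxxxxxxxxxxxxxxxxxxxxxxxxxxxxxxxxxxxxxxxxxxxxxxxxxxxxxxxxxxxxxxxxxxxxxxxxxxxxxxxxxxxxxxxxxxxxxxxxxxxxxxxxxxxxxxxxxxxxxxxxxxxxxxxxxxxxxxxxxxxxxxxxxxxxxxxxxxxxxxxxxxxxxxxxxxxxxxxxxxxxxxxxxxxxxxxxxxxxxxxxxxxxxxxxxxxxxxxxxxxxxxxxxxxxxxxxxxxxxxxxxxxxxxxxxxxxxxxxxxxxxxxxxxxxxxxxxxxxxxxxxxxxxxxxxxxxxxxxxxxxxxxxxxxxxxxxxxxxxxxxxxxxxxxxxxxxxxxxxxxxxxxxxxxxxxxxxxxxxxxxxxxxxxxxxxxxxxxxxxxxxxxxxxxxxxxxxxxxxx' for ip violates CHECK (length(ip) <= 100).

fails (CHECK on ip)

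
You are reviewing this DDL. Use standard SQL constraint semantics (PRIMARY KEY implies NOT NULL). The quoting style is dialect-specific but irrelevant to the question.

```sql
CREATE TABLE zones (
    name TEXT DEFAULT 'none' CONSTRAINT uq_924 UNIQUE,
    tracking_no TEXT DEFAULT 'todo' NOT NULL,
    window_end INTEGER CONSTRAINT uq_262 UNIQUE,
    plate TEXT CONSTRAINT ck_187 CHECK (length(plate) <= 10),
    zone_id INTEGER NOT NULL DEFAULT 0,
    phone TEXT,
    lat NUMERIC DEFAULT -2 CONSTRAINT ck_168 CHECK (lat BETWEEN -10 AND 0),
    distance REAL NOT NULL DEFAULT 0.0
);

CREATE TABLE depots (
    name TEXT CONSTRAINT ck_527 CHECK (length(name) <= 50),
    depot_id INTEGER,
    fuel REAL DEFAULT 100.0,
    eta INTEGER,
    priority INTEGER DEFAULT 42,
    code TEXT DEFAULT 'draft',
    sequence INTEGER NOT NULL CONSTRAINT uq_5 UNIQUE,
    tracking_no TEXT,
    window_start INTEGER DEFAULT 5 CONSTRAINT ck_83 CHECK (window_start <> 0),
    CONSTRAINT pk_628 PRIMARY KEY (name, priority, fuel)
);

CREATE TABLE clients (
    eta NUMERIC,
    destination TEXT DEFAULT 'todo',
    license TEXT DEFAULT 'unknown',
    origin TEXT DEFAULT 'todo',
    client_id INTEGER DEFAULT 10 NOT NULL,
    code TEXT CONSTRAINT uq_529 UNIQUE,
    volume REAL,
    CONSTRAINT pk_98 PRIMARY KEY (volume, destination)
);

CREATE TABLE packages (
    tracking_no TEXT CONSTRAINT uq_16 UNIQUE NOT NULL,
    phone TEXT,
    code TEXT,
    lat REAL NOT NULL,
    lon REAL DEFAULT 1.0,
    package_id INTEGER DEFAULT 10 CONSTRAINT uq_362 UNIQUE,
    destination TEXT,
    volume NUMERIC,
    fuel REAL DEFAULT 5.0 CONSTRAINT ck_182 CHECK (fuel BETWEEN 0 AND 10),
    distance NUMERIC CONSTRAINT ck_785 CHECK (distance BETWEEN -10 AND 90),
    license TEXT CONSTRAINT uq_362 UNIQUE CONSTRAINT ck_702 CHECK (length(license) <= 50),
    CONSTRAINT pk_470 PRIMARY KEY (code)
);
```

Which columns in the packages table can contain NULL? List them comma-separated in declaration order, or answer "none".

- tracking_no: declared NOT NULL → not nullable.
- phone: no NOT NULL constraint applies → nullable.
- code: part of the PRIMARY KEY, which implies NOT NULL → not nullable.
- lat: declared NOT NULL → not nullable.
- lon: DEFAULT only fills an omitted column; an explicit NULL is still allowed → nullable.
- package_id: UNIQUE does not imply NOT NULL → nullable.
- destination: no NOT NULL constraint applies → nullable.
- volume: no NOT NULL constraint applies → nullable.
- fuel: CHECK does not forbid NULL (a CHECK constraint passes when its expression is NULL) → nullable.
- distance: CHECK does not forbid NULL (a CHECK constraint passes when its expression is NULL) → nullable.
- license: CHECK does not forbid NULL (a CHECK constraint passes when its expression is NULL) → nullable.

phone, lon, package_id, destination, volume, fuel, distance, license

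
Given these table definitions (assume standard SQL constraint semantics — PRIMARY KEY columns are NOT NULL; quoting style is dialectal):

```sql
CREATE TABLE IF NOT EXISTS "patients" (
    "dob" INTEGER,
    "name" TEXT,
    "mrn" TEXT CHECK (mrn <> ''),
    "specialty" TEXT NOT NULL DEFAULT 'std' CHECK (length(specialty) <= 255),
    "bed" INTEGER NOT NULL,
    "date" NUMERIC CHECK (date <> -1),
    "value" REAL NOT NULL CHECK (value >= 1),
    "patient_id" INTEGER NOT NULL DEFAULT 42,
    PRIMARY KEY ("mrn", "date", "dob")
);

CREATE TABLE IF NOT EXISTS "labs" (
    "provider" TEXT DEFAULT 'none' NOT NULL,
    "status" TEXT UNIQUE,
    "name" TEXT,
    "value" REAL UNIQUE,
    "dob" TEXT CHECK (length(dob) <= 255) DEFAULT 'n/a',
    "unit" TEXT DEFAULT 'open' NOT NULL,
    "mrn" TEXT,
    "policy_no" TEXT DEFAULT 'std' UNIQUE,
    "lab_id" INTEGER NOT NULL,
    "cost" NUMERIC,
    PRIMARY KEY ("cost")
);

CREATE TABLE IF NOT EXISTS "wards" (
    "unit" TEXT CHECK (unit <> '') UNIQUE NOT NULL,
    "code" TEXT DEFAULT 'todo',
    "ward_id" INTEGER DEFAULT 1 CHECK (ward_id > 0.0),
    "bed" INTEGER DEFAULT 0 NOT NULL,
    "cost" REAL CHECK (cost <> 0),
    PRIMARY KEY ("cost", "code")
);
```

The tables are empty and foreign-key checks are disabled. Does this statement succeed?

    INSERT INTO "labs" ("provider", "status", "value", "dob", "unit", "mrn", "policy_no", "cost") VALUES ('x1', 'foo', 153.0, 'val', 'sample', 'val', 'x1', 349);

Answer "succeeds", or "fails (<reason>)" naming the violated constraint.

fails (NOT NULL on lab_id)

lab_id is omitted from the column list and has no DEFAULT, so it would receive NULL.
But lab_id is declared NOT NULL.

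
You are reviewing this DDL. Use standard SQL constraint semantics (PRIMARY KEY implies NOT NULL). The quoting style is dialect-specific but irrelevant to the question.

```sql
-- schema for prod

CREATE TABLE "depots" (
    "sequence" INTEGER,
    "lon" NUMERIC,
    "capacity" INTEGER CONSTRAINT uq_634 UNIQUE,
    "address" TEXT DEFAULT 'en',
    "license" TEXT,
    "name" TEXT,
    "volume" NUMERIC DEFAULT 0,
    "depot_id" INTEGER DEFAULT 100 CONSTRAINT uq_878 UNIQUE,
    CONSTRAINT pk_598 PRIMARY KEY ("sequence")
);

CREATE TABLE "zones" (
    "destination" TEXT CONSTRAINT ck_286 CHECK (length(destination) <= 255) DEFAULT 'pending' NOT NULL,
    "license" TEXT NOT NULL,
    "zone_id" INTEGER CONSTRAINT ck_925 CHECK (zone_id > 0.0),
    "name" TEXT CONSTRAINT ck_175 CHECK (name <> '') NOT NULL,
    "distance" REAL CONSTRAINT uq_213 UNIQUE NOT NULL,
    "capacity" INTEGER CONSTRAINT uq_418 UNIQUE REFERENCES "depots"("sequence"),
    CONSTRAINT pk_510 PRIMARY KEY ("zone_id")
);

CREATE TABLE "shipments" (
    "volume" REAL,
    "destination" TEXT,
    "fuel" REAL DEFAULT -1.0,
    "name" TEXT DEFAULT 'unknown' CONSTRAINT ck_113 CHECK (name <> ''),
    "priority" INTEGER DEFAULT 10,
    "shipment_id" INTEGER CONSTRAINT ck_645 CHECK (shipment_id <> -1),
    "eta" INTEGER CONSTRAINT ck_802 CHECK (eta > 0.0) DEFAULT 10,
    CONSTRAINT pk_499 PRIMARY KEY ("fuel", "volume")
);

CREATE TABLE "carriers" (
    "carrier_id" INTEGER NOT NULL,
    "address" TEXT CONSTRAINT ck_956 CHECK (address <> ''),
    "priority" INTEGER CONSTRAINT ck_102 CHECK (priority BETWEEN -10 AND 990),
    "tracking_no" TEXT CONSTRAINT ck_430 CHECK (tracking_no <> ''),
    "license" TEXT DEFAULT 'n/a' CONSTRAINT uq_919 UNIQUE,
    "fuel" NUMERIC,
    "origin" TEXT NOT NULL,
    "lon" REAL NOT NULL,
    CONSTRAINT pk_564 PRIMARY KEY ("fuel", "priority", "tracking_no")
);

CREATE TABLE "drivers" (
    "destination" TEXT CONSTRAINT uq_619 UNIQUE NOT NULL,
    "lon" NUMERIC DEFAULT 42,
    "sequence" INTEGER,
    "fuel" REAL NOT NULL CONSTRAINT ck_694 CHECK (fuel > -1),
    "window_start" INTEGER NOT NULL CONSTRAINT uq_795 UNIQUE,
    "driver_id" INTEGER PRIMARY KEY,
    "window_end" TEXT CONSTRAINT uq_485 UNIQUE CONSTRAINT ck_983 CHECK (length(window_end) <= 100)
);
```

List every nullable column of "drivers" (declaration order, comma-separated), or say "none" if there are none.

- destination: declared NOT NULL → not nullable.
- lon: DEFAULT only fills an omitted column; an explicit NULL is still allowed → nullable.
- sequence: no NOT NULL constraint applies → nullable.
- fuel: declared NOT NULL → not nullable.
- window_start: declared NOT NULL → not nullable.
- driver_id: part of the PRIMARY KEY, which implies NOT NULL → not nullable.
- window_end: CHECK does not forbid NULL (a CHECK constraint passes when its expression is NULL) → nullable.

lon, sequence, window_end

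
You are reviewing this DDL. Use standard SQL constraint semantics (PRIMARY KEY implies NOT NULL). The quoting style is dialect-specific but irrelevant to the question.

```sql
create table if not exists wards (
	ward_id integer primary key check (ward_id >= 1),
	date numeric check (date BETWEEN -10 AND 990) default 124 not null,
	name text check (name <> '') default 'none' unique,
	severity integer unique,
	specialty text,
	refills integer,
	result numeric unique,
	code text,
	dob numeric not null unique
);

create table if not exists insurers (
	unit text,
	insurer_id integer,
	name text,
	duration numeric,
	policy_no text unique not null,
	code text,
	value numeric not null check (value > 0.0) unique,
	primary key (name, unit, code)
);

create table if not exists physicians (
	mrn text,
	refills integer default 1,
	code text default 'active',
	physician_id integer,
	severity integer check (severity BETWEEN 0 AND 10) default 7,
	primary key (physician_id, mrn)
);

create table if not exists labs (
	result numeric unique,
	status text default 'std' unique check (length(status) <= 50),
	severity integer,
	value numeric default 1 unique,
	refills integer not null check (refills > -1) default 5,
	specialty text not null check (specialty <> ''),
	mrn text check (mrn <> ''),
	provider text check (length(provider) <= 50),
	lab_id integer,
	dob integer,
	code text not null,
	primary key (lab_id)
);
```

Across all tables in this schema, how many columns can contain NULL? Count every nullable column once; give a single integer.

18

wards: 6 nullable (name, severity, specialty, refills, result, code — PK (ward_id) and explicit NOT NULL columns excluded).
insurers: 2 nullable (insurer_id, duration — PK (name, unit, code) and explicit NOT NULL columns excluded).
physicians: 3 nullable (refills, code, severity — PK (physician_id, mrn) and explicit NOT NULL columns excluded).
labs: 7 nullable (result, status, severity, value, mrn, provider, dob — PK (lab_id) and explicit NOT NULL columns excluded).
Total: 6 + 2 + 3 + 7 = 18.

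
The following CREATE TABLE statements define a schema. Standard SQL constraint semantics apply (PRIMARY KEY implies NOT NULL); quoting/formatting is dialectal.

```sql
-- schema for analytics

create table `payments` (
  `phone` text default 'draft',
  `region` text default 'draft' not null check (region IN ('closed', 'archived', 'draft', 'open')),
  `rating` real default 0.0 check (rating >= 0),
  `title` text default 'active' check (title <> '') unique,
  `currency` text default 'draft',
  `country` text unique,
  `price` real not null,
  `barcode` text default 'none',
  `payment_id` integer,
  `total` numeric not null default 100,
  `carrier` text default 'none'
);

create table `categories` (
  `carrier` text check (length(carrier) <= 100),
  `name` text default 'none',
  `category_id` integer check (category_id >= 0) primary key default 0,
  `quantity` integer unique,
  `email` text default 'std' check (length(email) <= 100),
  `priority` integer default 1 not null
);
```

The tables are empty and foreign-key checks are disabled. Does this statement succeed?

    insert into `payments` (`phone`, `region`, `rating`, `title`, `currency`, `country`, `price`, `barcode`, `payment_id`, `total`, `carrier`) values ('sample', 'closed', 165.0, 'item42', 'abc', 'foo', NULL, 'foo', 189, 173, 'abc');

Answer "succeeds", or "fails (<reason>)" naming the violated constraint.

price is explicitly set to NULL, but price is declared NOT NULL.

fails (NOT NULL on price)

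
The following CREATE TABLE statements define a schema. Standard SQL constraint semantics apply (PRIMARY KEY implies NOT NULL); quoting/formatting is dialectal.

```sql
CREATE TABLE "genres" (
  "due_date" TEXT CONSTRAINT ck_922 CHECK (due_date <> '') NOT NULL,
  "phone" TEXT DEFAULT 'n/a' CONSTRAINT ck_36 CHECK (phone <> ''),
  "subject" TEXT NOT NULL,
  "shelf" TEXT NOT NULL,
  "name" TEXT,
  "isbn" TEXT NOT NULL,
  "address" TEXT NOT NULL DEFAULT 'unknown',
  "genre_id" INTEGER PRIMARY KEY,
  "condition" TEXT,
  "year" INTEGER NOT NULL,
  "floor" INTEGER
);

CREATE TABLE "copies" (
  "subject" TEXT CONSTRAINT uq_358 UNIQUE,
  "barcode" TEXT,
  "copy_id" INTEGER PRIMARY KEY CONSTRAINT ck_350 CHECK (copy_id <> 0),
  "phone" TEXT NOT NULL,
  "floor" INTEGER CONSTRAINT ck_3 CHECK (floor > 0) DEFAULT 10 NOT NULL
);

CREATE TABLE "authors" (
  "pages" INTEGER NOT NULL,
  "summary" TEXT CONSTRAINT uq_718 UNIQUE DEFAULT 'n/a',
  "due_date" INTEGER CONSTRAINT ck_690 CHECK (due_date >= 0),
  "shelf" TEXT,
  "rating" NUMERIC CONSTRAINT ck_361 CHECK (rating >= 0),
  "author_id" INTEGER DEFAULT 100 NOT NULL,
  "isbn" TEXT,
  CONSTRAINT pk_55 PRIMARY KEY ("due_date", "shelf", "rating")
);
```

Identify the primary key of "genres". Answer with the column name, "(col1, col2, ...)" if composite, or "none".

genre_id is declared PRIMARY KEY inline on the column.

genre_id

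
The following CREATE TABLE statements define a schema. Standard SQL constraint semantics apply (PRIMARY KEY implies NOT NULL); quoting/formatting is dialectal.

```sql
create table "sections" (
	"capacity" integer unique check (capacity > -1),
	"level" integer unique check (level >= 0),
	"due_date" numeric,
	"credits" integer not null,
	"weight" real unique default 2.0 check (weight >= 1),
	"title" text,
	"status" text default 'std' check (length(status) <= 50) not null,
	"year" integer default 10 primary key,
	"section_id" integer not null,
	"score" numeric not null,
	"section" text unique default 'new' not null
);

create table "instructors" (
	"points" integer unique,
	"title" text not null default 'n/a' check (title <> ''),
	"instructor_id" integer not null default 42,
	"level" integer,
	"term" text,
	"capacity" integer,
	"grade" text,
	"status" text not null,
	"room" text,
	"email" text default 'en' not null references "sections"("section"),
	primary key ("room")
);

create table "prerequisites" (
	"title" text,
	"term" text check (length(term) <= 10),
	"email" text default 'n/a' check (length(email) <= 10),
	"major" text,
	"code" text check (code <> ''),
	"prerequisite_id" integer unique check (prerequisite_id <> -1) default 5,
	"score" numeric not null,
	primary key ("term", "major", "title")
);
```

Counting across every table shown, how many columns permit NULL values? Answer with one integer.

sections: 5 nullable (capacity, level, due_date, weight, title — PK (year) and explicit NOT NULL columns excluded).
instructors: 5 nullable (points, level, term, capacity, grade — PK (room) and explicit NOT NULL columns excluded).
prerequisites: 3 nullable (email, code, prerequisite_id — PK (term, major, title) and explicit NOT NULL columns excluded).
Total: 5 + 5 + 3 = 13.

13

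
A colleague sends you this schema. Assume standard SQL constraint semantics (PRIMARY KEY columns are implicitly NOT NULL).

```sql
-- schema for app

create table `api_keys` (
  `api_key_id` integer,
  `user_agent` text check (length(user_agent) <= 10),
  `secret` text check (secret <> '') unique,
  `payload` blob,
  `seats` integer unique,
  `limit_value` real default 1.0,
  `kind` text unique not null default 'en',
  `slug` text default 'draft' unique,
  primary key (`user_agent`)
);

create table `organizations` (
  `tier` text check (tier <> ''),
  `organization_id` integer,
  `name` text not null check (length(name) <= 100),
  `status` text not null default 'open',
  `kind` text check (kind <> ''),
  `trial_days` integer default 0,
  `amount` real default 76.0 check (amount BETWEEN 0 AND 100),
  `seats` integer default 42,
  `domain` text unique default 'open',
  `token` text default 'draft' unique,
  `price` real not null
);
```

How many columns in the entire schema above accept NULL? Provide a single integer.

api_keys: 6 nullable (api_key_id, secret, payload, seats, limit_value, slug — PK (user_agent) and explicit NOT NULL columns excluded).
organizations: 8 nullable (tier, organization_id, kind, trial_days, amount, seats, domain, token — PK none and explicit NOT NULL columns excluded).
Total: 6 + 8 = 14.

14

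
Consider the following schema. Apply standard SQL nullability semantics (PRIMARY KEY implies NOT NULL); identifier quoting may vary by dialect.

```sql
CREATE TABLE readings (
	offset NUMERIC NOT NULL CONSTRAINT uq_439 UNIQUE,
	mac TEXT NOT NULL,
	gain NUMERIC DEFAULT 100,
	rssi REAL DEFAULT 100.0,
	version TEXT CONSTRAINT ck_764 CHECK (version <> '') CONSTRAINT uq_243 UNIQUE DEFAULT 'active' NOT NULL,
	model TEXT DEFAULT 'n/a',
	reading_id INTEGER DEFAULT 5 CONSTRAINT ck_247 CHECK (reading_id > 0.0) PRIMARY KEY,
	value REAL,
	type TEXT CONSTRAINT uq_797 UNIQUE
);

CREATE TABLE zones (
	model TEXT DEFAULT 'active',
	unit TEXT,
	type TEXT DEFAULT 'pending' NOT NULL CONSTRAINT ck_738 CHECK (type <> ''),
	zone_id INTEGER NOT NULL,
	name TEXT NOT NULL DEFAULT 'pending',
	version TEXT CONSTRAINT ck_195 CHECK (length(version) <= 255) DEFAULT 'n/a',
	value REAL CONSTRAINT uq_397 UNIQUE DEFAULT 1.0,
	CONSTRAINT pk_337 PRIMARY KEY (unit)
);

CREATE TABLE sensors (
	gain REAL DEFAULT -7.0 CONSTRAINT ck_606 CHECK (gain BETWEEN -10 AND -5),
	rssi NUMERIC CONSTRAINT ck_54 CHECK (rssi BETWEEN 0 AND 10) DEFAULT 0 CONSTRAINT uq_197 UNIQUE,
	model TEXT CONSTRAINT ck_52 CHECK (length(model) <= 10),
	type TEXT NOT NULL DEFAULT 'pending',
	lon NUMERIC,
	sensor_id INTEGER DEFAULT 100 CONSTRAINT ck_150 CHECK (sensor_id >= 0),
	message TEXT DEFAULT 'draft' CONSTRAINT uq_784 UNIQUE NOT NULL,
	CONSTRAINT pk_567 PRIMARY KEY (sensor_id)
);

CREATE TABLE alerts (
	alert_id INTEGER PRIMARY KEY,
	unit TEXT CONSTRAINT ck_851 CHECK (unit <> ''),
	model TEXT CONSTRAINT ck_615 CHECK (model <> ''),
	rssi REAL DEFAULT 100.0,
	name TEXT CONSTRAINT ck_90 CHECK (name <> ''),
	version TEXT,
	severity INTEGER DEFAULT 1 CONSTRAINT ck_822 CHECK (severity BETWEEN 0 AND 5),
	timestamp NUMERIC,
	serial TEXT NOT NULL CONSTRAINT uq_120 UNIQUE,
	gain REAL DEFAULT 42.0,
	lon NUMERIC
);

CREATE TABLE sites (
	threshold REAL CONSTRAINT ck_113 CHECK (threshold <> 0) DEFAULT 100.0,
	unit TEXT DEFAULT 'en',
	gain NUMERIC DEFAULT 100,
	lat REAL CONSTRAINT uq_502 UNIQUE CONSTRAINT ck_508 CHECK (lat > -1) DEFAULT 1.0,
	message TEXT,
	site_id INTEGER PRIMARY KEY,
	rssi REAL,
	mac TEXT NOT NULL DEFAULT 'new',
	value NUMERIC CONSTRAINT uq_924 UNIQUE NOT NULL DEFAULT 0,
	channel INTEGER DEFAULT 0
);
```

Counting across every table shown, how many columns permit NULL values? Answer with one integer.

readings: 5 nullable (gain, rssi, model, value, type — PK (reading_id) and explicit NOT NULL columns excluded).
zones: 3 nullable (model, version, value — PK (unit) and explicit NOT NULL columns excluded).
sensors: 4 nullable (gain, rssi, model, lon — PK (sensor_id) and explicit NOT NULL columns excluded).
alerts: 9 nullable (unit, model, rssi, name, version, severity, timestamp, gain, lon — PK (alert_id) and explicit NOT NULL columns excluded).
sites: 7 nullable (threshold, unit, gain, lat, message, rssi, channel — PK (site_id) and explicit NOT NULL columns excluded).
Total: 5 + 3 + 4 + 9 + 7 = 28.

28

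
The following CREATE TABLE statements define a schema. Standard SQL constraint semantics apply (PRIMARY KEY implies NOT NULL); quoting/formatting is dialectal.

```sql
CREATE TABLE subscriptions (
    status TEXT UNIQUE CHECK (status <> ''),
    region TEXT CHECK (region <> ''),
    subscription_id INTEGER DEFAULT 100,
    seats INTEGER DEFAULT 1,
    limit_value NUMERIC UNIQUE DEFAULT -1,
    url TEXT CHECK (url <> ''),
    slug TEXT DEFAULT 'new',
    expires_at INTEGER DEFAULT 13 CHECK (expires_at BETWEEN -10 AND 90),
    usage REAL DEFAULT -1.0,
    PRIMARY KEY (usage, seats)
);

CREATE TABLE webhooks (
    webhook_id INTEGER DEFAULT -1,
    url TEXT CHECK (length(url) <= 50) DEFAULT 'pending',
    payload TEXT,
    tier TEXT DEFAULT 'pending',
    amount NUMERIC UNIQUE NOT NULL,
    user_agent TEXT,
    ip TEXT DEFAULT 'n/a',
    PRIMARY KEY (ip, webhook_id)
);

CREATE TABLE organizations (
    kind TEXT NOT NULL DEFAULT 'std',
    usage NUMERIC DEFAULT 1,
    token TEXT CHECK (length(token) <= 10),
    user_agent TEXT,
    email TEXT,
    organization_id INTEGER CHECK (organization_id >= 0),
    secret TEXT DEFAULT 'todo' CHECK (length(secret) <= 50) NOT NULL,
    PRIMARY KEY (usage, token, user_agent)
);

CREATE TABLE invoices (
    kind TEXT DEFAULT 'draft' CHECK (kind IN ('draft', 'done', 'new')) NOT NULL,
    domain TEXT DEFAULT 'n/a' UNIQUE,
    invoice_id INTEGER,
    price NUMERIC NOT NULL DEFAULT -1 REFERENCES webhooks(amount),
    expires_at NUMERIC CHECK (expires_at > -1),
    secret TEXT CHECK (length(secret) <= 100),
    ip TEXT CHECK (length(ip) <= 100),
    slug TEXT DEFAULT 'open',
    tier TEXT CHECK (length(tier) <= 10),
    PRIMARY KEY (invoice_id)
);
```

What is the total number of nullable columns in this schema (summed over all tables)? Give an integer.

19

subscriptions: 7 nullable (status, region, subscription_id, limit_value, url, slug, expires_at — PK (usage, seats) and explicit NOT NULL columns excluded).
webhooks: 4 nullable (url, payload, tier, user_agent — PK (ip, webhook_id) and explicit NOT NULL columns excluded).
organizations: 2 nullable (email, organization_id — PK (usage, token, user_agent) and explicit NOT NULL columns excluded).
invoices: 6 nullable (domain, expires_at, secret, ip, slug, tier — PK (invoice_id) and explicit NOT NULL columns excluded).
Total: 7 + 4 + 2 + 6 = 19.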